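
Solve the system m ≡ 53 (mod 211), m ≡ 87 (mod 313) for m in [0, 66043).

21997

211⁻¹ mod 313: 211×224 ≡ 1 (mod 313), so 211⁻¹ ≡ 224.
m = 53 + 211×((87 − 53)×224 mod 313) = 53 + 211×104 = 21997.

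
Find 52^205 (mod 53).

52

Using repeated squaring:
52^1 ≡ 52 (mod 53)
52^2 ≡ 52^2 = 2704 ≡ 1 (mod 53)
52^4 ≡ 1^2 = 1 (mod 53)
52^8 ≡ 1^2 = 1 (mod 53)
52^16 ≡ 1^2 = 1 (mod 53)
52^32 ≡ 1^2 = 1 (mod 53)
52^64 ≡ 1^2 = 1 (mod 53)
52^128 ≡ 1^2 = 1 (mod 53)
52^205 = 52^128 × 52^64 × 52^8 × 52^4 × 52^1 ≡ 1 × 1 × 1 × 1 × 52 (mod 53).
Accumulate the product:
1 × 1 = 1
1 × 1 = 1
1 × 1 = 1
1 × 52 = 52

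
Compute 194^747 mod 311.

88

747 in binary is 1011101011, i.e. 747 = 512 + 128 + 64 + 32 + 8 + 2 + 1.
194^1 ≡ 194 (mod 311)
194^2 ≡ 194^2 = 37636 ≡ 5 (mod 311)
194^4 ≡ 5^2 = 25 (mod 311)
194^8 ≡ 25^2 = 625 ≡ 3 (mod 311)
194^16 ≡ 3^2 = 9 (mod 311)
194^32 ≡ 9^2 = 81 (mod 311)
194^64 ≡ 81^2 = 6561 ≡ 30 (mod 311)
194^128 ≡ 30^2 = 900 ≡ 278 (mod 311)
194^256 ≡ 278^2 = 77284 ≡ 156 (mod 311)
194^512 ≡ 156^2 = 24336 ≡ 78 (mod 311)
194^747 = 194^512 * 194^128 * 194^64 * 194^32 * 194^8 * 194^2 * 194^1 ≡ 78 * 278 * 30 * 81 * 3 * 5 * 194 (mod 311).
Accumulate the product:
78 * 278 = 21684 ≡ 225
225 * 30 = 6750 ≡ 219
219 * 81 = 17739 ≡ 12
12 * 3 = 36
36 * 5 = 180
180 * 194 = 34920 ≡ 88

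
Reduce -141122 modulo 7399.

-141122 = -20*7399 + 6858, so -141122 ≡ 6858 (mod 7399).

6858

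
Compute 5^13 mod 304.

Compute successive squares:
5^1 ≡ 5 (mod 304)
5^2 ≡ 5^2 = 25 (mod 304)
5^4 ≡ 25^2 = 625 ≡ 17 (mod 304)
5^8 ≡ 17^2 = 289 (mod 304)
5^13 = 5^8 * 5^4 * 5^1 ≡ 289 * 17 * 5 (mod 304).
Accumulate the product:
289 * 17 = 4913 ≡ 49
49 * 5 = 245

245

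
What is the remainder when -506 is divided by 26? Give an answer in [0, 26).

-506 = -20×26 + 14, so -506 ≡ 14 (mod 26).

14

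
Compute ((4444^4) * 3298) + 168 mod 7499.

5173

(4444)^4 ≡ 1791 (mod 7499)
1791 * 3298 = 5906718 ≡ 5005 (mod 7499)
5005 + 168 = 5173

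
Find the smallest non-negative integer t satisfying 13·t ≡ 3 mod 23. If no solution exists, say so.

gcd(13, 23) = 1, so a unique solution mod 23 exists.
13⁻¹ ≡ 16 (mod 23).
t ≡ 16·3 ≡ 2 (mod 23).

2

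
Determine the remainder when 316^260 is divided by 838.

116

By square-and-multiply:
316^1 ≡ 316 (mod 838)
316^2 ≡ 316^2 = 99856 ≡ 134 (mod 838)
316^4 ≡ 134^2 = 17956 ≡ 358 (mod 838)
316^8 ≡ 358^2 = 128164 ≡ 788 (mod 838)
316^16 ≡ 788^2 = 620944 ≡ 824 (mod 838)
316^32 ≡ 824^2 = 678976 ≡ 196 (mod 838)
316^64 ≡ 196^2 = 38416 ≡ 706 (mod 838)
316^128 ≡ 706^2 = 498436 ≡ 664 (mod 838)
316^256 ≡ 664^2 = 440896 ≡ 108 (mod 838)
316^260 = 316^256 × 316^4 ≡ 108 × 358 (mod 838).
108 × 358 = 38664 ≡ 116 (mod 838).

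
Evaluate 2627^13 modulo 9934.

By square-and-multiply:
2627^1 ≡ 2627 (mod 9934)
2627^2 ≡ 2627^2 = 6901129 ≡ 6933 (mod 9934)
2627^4 ≡ 6933^2 = 48066489 ≡ 5797 (mod 9934)
2627^8 ≡ 5797^2 = 33605209 ≡ 8421 (mod 9934)
2627^13 = 2627^8 × 2627^4 × 2627^1 ≡ 8421 × 5797 × 2627 (mod 9934).
Accumulate the product:
8421 × 5797 = 48816537 ≡ 861
861 × 2627 = 2261847 ≡ 6829

6829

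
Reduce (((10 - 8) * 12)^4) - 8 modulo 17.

10 - 8 = 2
2 * 12 = 24 ≡ 7 (mod 17)
(7)^4 ≡ 4 (mod 17)
4 - 8 = -4 ≡ 13 (mod 17)

13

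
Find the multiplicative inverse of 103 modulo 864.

864 = 8*103 + 40
103 = 2*40 + 23
40 = 1*23 + 17
23 = 1*17 + 6
17 = 2*6 + 5
6 = 1*5 + 1
5 = 5*1 + 0
gcd(103, 864) = 1, so the inverse exists.
Back-substitute for 1:
1 = 1*6 − 1*5
  = −1*17 + 3*6
  = 3*23 − 4*17
  = −4*40 + 7*23
  = 7*103 − 18*40
  = −18*864 + 151*103
So 103⁻¹ ≡ 151 (mod 864).

151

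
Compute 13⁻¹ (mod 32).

5

32 = 2*13 + 6
13 = 2*6 + 1
6 = 6*1 + 0
gcd(13, 32) = 1, so the inverse exists.
Bézout: 1 = −2*32 + 5*13.
So 13⁻¹ ≡ 5 (mod 32).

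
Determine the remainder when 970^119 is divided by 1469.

Using repeated squaring:
119 in binary is 1110111, i.e. 119 = 64 + 32 + 16 + 4 + 2 + 1.
970^1 ≡ 970 (mod 1469)
970^2 ≡ 970^2 = 940900 ≡ 740 (mod 1469)
970^4 ≡ 740^2 = 547600 ≡ 1132 (mod 1469)
970^8 ≡ 1132^2 = 1281424 ≡ 456 (mod 1469)
970^16 ≡ 456^2 = 207936 ≡ 807 (mod 1469)
970^32 ≡ 807^2 = 651249 ≡ 482 (mod 1469)
970^64 ≡ 482^2 = 232324 ≡ 222 (mod 1469)
970^119 = 970^64 * 970^32 * 970^16 * 970^4 * 970^2 * 970^1 ≡ 222 * 482 * 807 * 1132 * 740 * 970 (mod 1469).
Accumulate the product:
222 * 482 = 107004 ≡ 1236
1236 * 807 = 997452 ≡ 1
1 * 1132 = 1132
1132 * 740 = 837680 ≡ 350
350 * 970 = 339500 ≡ 161

161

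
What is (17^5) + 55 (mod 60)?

(17)^5 ≡ 17 (mod 60)
17 + 55 = 72 ≡ 12 (mod 60)

12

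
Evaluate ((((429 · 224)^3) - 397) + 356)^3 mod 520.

429 · 224 = 96096 ≡ 416 (mod 520)
(416)^3 ≡ 416 (mod 520)
416 - 397 = 19
19 + 356 = 375
(375)^3 ≡ 135 (mod 520)

135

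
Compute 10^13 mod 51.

13 in binary is 1101, i.e. 13 = 8 + 4 + 1.
10^1 ≡ 10 (mod 51)
10^2 ≡ 10^2 = 100 ≡ 49 (mod 51)
10^4 ≡ 49^2 = 2401 ≡ 4 (mod 51)
10^8 ≡ 4^2 = 16 (mod 51)
10^13 = 10^8 × 10^4 × 10^1 ≡ 16 × 4 × 10 (mod 51).
Accumulate the product:
16 × 4 = 64 ≡ 13
13 × 10 = 130 ≡ 28

28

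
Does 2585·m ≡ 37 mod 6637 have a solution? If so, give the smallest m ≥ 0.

1692

gcd(2585, 6637) = 1, so a unique solution mod 6637 exists.
2585⁻¹ ≡ 1122 (mod 6637).
m ≡ 1122·37 ≡ 1692 (mod 6637).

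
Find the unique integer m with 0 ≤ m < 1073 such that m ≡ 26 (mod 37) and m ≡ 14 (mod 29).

507

37⁻¹ mod 29: 37×11 ≡ 1 (mod 29), so 37⁻¹ ≡ 11.
m = 26 + 37×((14 − 26)×11 mod 29) = 26 + 37×13 = 507.
Check: 507 mod 37 = 26, 507 mod 29 = 14. ✓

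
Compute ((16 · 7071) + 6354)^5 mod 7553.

1155

16 · 7071 = 113136 ≡ 7394 (mod 7553)
7394 + 6354 = 13748 ≡ 6195 (mod 7553)
(6195)^5 ≡ 1155 (mod 7553)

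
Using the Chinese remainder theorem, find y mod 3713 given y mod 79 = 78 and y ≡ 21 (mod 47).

79⁻¹ mod 47: 79·25 ≡ 1 (mod 47), so 79⁻¹ ≡ 25.
y = 78 + 79·((21 − 78)·25 mod 47) = 78 + 79·32 = 2606.

2606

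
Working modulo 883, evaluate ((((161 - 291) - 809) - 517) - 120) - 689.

161 - 291 = -130 ≡ 753 (mod 883)
753 - 809 = -56 ≡ 827 (mod 883)
827 - 517 = 310
310 - 120 = 190
190 - 689 = -499 ≡ 384 (mod 883)

384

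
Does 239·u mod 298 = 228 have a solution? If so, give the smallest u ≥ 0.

82

gcd(239, 298) = 1, so a unique solution mod 298 exists.
239⁻¹ ≡ 101 (mod 298).
u ≡ 101·228 ≡ 82 (mod 298).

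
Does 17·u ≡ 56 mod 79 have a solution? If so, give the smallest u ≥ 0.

73

gcd(17, 79) = 1, so a unique solution mod 79 exists.
17⁻¹ ≡ 14 (mod 79).
u ≡ 14·56 ≡ 73 (mod 79).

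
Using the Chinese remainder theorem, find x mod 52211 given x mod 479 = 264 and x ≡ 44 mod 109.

479⁻¹ mod 109: 479·71 ≡ 1 (mod 109), so 479⁻¹ ≡ 71.
x = 264 + 479·((44 − 264)·71 mod 109) = 264 + 479·76 = 36668.

36668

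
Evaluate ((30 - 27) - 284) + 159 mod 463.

30 - 27 = 3
3 - 284 = -281 ≡ 182 (mod 463)
182 + 159 = 341

341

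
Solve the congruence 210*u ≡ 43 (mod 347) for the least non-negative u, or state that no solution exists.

gcd(210, 347) = 1, so a unique solution mod 347 exists.
210⁻¹ ≡ 309 (mod 347).
u ≡ 309*43 ≡ 101 (mod 347).

101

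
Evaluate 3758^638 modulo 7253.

Compute successive squares:
3758^1 ≡ 3758 (mod 7253)
3758^2 ≡ 3758^2 = 14122564 ≡ 973 (mod 7253)
3758^4 ≡ 973^2 = 946729 ≡ 3839 (mod 7253)
3758^8 ≡ 3839^2 = 14737921 ≡ 7078 (mod 7253)
3758^16 ≡ 7078^2 = 50098084 ≡ 1613 (mod 7253)
3758^32 ≡ 1613^2 = 2601769 ≡ 5195 (mod 7253)
3758^64 ≡ 5195^2 = 26988025 ≡ 6865 (mod 7253)
3758^128 ≡ 6865^2 = 47128225 ≡ 5484 (mod 7253)
3758^256 ≡ 5484^2 = 30074256 ≡ 3318 (mod 7253)
3758^512 ≡ 3318^2 = 11009124 ≡ 6323 (mod 7253)
3758^638 = 3758^512 * 3758^64 * 3758^32 * 3758^16 * 3758^8 * 3758^4 * 3758^2 ≡ 6323 * 6865 * 5195 * 1613 * 7078 * 3839 * 973 (mod 7253).
Accumulate the product:
6323 * 6865 = 43407395 ≡ 5443
5443 * 5195 = 28276385 ≡ 4191
4191 * 1613 = 6760083 ≡ 287
287 * 7078 = 2031386 ≡ 546
546 * 3839 = 2096094 ≡ 7230
7230 * 973 = 7034790 ≡ 6633

6633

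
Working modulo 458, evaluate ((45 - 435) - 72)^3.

394

45 - 435 = -390 ≡ 68 (mod 458)
68 - 72 = -4 ≡ 454 (mod 458)
(454)^3 ≡ 394 (mod 458)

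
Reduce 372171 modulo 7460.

6631

372171 = 49*7460 + 6631, so 372171 ≡ 6631 (mod 7460).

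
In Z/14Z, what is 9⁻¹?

Run the extended Euclidean algorithm:
14 = 1×9 + 5
9 = 1×5 + 4
5 = 1×4 + 1
4 = 4×1 + 0
gcd(9, 14) = 1, so the inverse exists.
Back-substitute for 1:
1 = 1×5 − 1×4
  = −1×9 + 2×5
  = 2×14 − 3×9
So 9⁻¹ ≡ −3 ≡ 11 (mod 14).

11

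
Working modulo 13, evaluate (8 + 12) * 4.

2

8 + 12 = 20 ≡ 7 (mod 13)
7 * 4 = 28 ≡ 2 (mod 13)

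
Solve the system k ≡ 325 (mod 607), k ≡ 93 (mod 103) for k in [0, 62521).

607⁻¹ mod 103: 607·28 ≡ 1 (mod 103), so 607⁻¹ ≡ 28.
k = 325 + 607·((93 − 325)·28 mod 103) = 325 + 607·96 = 58597.
Check: 58597 mod 607 = 325, 58597 mod 103 = 93. ✓

58597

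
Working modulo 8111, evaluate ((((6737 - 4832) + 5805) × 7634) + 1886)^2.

6737 - 4832 = 1905
1905 + 5805 = 7710
7710 × 7634 = 58858140 ≡ 4724 (mod 8111)
4724 + 1886 = 6610
(6610)^2 ≡ 6254 (mod 8111)

6254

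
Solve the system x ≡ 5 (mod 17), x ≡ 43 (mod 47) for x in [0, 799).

17⁻¹ mod 47: 17×36 ≡ 1 (mod 47), so 17⁻¹ ≡ 36.
x = 5 + 17×((43 − 5)×36 mod 47) = 5 + 17×5 = 90.

90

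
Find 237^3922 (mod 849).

252

3922 in binary is 111101010010, i.e. 3922 = 2048 + 1024 + 512 + 256 + 64 + 16 + 2.
237^1 ≡ 237 (mod 849)
237^2 ≡ 237^2 = 56169 ≡ 135 (mod 849)
237^4 ≡ 135^2 = 18225 ≡ 396 (mod 849)
237^8 ≡ 396^2 = 156816 ≡ 600 (mod 849)
237^16 ≡ 600^2 = 360000 ≡ 24 (mod 849)
237^32 ≡ 24^2 = 576 (mod 849)
237^64 ≡ 576^2 = 331776 ≡ 666 (mod 849)
237^128 ≡ 666^2 = 443556 ≡ 378 (mod 849)
237^256 ≡ 378^2 = 142884 ≡ 252 (mod 849)
237^512 ≡ 252^2 = 63504 ≡ 678 (mod 849)
237^1024 ≡ 678^2 = 459684 ≡ 375 (mod 849)
237^2048 ≡ 375^2 = 140625 ≡ 540 (mod 849)
237^3922 = 237^2048 × 237^1024 × 237^512 × 237^256 × 237^64 × 237^16 × 237^2 ≡ 540 × 375 × 678 × 252 × 666 × 24 × 135 (mod 849).
Accumulate the product:
540 × 375 = 202500 ≡ 438
438 × 678 = 296964 ≡ 663
663 × 252 = 167076 ≡ 672
672 × 666 = 447552 ≡ 129
129 × 24 = 3096 ≡ 549
549 × 135 = 74115 ≡ 252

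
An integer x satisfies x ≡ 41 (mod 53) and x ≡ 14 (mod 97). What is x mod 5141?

4864

53⁻¹ mod 97: 53×11 ≡ 1 (mod 97), so 53⁻¹ ≡ 11.
x = 41 + 53×((14 − 41)×11 mod 97) = 41 + 53×91 = 4864.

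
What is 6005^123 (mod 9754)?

By square-and-multiply:
6005^1 ≡ 6005 (mod 9754)
6005^2 ≡ 6005^2 = 36060025 ≡ 9241 (mod 9754)
6005^4 ≡ 9241^2 = 85396081 ≡ 9565 (mod 9754)
6005^8 ≡ 9565^2 = 91489225 ≡ 6459 (mod 9754)
6005^16 ≡ 6459^2 = 41718681 ≡ 823 (mod 9754)
6005^32 ≡ 823^2 = 677329 ≡ 4303 (mod 9754)
6005^64 ≡ 4303^2 = 18515809 ≡ 2717 (mod 9754)
6005^123 = 6005^64 × 6005^32 × 6005^16 × 6005^8 × 6005^2 × 6005^1 ≡ 2717 × 4303 × 823 × 6459 × 9241 × 6005 (mod 9754).
Accumulate the product:
2717 × 4303 = 11691251 ≡ 5959
5959 × 823 = 4904257 ≡ 7749
7749 × 6459 = 50050791 ≡ 3017
3017 × 9241 = 27880097 ≡ 3165
3165 × 6005 = 19005825 ≡ 5033

5033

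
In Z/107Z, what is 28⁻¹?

65

By the extended Euclidean algorithm:
107 = 3×28 + 23
28 = 1×23 + 5
23 = 4×5 + 3
5 = 1×3 + 2
3 = 1×2 + 1
2 = 2×1 + 0
gcd(28, 107) = 1, so the inverse exists.
Bézout: 1 = 11×107 − 42×28.
So 28⁻¹ ≡ −42 ≡ 65 (mod 107).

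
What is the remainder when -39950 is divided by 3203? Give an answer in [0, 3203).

-39950 = -13×3203 + 1689, so -39950 ≡ 1689 (mod 3203).

1689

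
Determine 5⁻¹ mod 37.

15

37 = 7×5 + 2
5 = 2×2 + 1
2 = 2×1 + 0
gcd(5, 37) = 1, so the inverse exists.
Back-substitute for 1:
1 = 1×5 − 2×2
  = −2×37 + 15×5
So 5⁻¹ ≡ 15 (mod 37).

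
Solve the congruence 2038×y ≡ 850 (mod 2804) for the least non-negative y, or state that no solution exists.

gcd(2038, 2804) = 2, and 2 | 850, so solutions exist.
Divide through by 2: 1019×y mod 1402 = 425.
1019⁻¹ ≡ 399 (mod 1402).
y ≡ 399×425 ≡ 1335 (mod 1402).
The smallest non-negative solution is y = 1335.

1335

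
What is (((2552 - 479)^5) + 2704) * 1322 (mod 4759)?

2552 - 479 = 2073
(2073)^5 ≡ 2915 (mod 4759)
2915 + 2704 = 5619 ≡ 860 (mod 4759)
860 * 1322 = 1136920 ≡ 4278 (mod 4759)

4278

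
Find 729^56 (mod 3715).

56 in binary is 111000, i.e. 56 = 32 + 16 + 8.
729^1 ≡ 729 (mod 3715)
729^2 ≡ 729^2 = 531441 ≡ 196 (mod 3715)
729^4 ≡ 196^2 = 38416 ≡ 1266 (mod 3715)
729^8 ≡ 1266^2 = 1602756 ≡ 1591 (mod 3715)
729^16 ≡ 1591^2 = 2531281 ≡ 1366 (mod 3715)
729^32 ≡ 1366^2 = 1865956 ≡ 1026 (mod 3715)
729^56 = 729^32 * 729^16 * 729^8 ≡ 1026 * 1366 * 1591 (mod 3715).
Accumulate the product:
1026 * 1366 = 1401516 ≡ 961
961 * 1591 = 1528951 ≡ 2086

2086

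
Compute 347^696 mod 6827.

248

696 in binary is 1010111000, i.e. 696 = 512 + 128 + 32 + 16 + 8.
347^1 ≡ 347 (mod 6827)
347^2 ≡ 347^2 = 120409 ≡ 4350 (mod 6827)
347^4 ≡ 4350^2 = 18922500 ≡ 4883 (mod 6827)
347^8 ≡ 4883^2 = 23843689 ≡ 3805 (mod 6827)
347^16 ≡ 3805^2 = 14478025 ≡ 4785 (mod 6827)
347^32 ≡ 4785^2 = 22896225 ≡ 5294 (mod 6827)
347^64 ≡ 5294^2 = 28026436 ≡ 1601 (mod 6827)
347^128 ≡ 1601^2 = 2563201 ≡ 3076 (mod 6827)
347^256 ≡ 3076^2 = 9461776 ≡ 6381 (mod 6827)
347^512 ≡ 6381^2 = 40717161 ≡ 933 (mod 6827)
347^696 = 347^512 * 347^128 * 347^32 * 347^16 * 347^8 ≡ 933 * 3076 * 5294 * 4785 * 3805 (mod 6827).
Accumulate the product:
933 * 3076 = 2869908 ≡ 2568
2568 * 5294 = 13594992 ≡ 2435
2435 * 4785 = 11651475 ≡ 4613
4613 * 3805 = 17552465 ≡ 248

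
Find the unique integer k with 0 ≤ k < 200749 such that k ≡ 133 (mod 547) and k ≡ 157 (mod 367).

547⁻¹ mod 367: 547·157 ≡ 1 (mod 367), so 547⁻¹ ≡ 157.
k = 133 + 547·((157 − 133)·157 mod 367) = 133 + 547·98 = 53739.

53739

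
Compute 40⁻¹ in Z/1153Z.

Apply the Euclidean algorithm and back-substitute:
1153 = 28×40 + 33
40 = 1×33 + 7
33 = 4×7 + 5
7 = 1×5 + 2
5 = 2×2 + 1
2 = 2×1 + 0
gcd(40, 1153) = 1, so the inverse exists.
Bézout: 1 = 17×1153 − 490×40.
So 40⁻¹ ≡ −490 ≡ 663 (mod 1153).

663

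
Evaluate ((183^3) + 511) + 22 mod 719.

264

(183)^3 ≡ 450 (mod 719)
450 + 511 = 961 ≡ 242 (mod 719)
242 + 22 = 264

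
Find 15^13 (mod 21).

By square-and-multiply:
15^1 ≡ 15 (mod 21)
15^2 ≡ 15^2 = 225 ≡ 15 (mod 21)
15^4 ≡ 15^2 = 225 ≡ 15 (mod 21)
15^8 ≡ 15^2 = 225 ≡ 15 (mod 21)
15^13 = 15^8 · 15^4 · 15^1 ≡ 15 · 15 · 15 (mod 21).
Accumulate the product:
15 · 15 = 225 ≡ 15
15 · 15 = 225 ≡ 15

15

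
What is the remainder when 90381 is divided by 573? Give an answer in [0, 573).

90381 = 157*573 + 420, so 90381 ≡ 420 (mod 573).

420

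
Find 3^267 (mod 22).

Compute successive squares:
3^1 ≡ 3 (mod 22)
3^2 ≡ 3^2 = 9 (mod 22)
3^4 ≡ 9^2 = 81 ≡ 15 (mod 22)
3^8 ≡ 15^2 = 225 ≡ 5 (mod 22)
3^16 ≡ 5^2 = 25 ≡ 3 (mod 22)
3^32 ≡ 3^2 = 9 (mod 22)
3^64 ≡ 9^2 = 81 ≡ 15 (mod 22)
3^128 ≡ 15^2 = 225 ≡ 5 (mod 22)
3^256 ≡ 5^2 = 25 ≡ 3 (mod 22)
3^267 = 3^256 * 3^8 * 3^2 * 3^1 ≡ 3 * 5 * 9 * 3 (mod 22).
Accumulate the product:
3 * 5 = 15
15 * 9 = 135 ≡ 3
3 * 3 = 9

9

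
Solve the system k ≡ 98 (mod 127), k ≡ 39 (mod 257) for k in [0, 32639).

127⁻¹ mod 257: 127·85 ≡ 1 (mod 257), so 127⁻¹ ≡ 85.
k = 98 + 127·((39 − 98)·85 mod 257) = 98 + 127·125 = 15973.

15973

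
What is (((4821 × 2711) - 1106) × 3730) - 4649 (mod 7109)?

1468

4821 × 2711 = 13069731 ≡ 3389 (mod 7109)
3389 - 1106 = 2283
2283 × 3730 = 8515590 ≡ 6117 (mod 7109)
6117 - 4649 = 1468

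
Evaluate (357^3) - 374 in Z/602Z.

361

(357)^3 ≡ 133 (mod 602)
133 - 374 = -241 ≡ 361 (mod 602)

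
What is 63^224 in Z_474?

224 in binary is 11100000, i.e. 224 = 128 + 64 + 32.
63^1 ≡ 63 (mod 474)
63^2 ≡ 63^2 = 3969 ≡ 177 (mod 474)
63^4 ≡ 177^2 = 31329 ≡ 45 (mod 474)
63^8 ≡ 45^2 = 2025 ≡ 129 (mod 474)
63^16 ≡ 129^2 = 16641 ≡ 51 (mod 474)
63^32 ≡ 51^2 = 2601 ≡ 231 (mod 474)
63^64 ≡ 231^2 = 53361 ≡ 273 (mod 474)
63^128 ≡ 273^2 = 74529 ≡ 111 (mod 474)
63^224 = 63^128 · 63^64 · 63^32 ≡ 111 · 273 · 231 (mod 474).
Accumulate the product:
111 · 273 = 30303 ≡ 441
441 · 231 = 101871 ≡ 435

435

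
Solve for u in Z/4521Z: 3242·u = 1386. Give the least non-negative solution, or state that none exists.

363

gcd(3242, 4521) = 1, so a unique solution mod 4521 exists.
3242⁻¹ ≡ 1778 (mod 4521).
u ≡ 1778·1386 ≡ 363 (mod 4521).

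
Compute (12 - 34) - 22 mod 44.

12 - 34 = -22 ≡ 22 (mod 44)
22 - 22 = 0

0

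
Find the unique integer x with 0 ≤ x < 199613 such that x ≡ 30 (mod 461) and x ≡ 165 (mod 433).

461⁻¹ mod 433: 461×232 ≡ 1 (mod 433), so 461⁻¹ ≡ 232.
x = 30 + 461×((165 − 30)×232 mod 433) = 30 + 461×144 = 66414.
Check: 66414 mod 461 = 30, 66414 mod 433 = 165. ✓

66414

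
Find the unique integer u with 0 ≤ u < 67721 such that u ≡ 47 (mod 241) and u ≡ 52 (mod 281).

8482

241⁻¹ mod 281: 241×7 ≡ 1 (mod 281), so 241⁻¹ ≡ 7.
u = 47 + 241×((52 − 47)×7 mod 281) = 47 + 241×35 = 8482.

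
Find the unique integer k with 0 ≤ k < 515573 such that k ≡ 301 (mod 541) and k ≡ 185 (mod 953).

450954

541⁻¹ mod 953: 541·724 ≡ 1 (mod 953), so 541⁻¹ ≡ 724.
k = 301 + 541·((185 − 301)·724 mod 953) = 301 + 541·833 = 450954.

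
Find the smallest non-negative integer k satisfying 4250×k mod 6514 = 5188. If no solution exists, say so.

2006

gcd(4250, 6514) = 2, and 2 | 5188, so solutions exist.
Divide through by 2: 2125×k mod 3257 = 2594.
2125⁻¹ ≡ 164 (mod 3257).
k ≡ 164×2594 ≡ 2006 (mod 3257).
The smallest non-negative solution is k = 2006.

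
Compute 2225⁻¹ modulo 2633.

1039

Run the extended Euclidean algorithm:
2633 = 1*2225 + 408
2225 = 5*408 + 185
408 = 2*185 + 38
185 = 4*38 + 33
38 = 1*33 + 5
33 = 6*5 + 3
5 = 1*3 + 2
3 = 1*2 + 1
2 = 2*1 + 0
gcd(2225, 2633) = 1, so the inverse exists.
Back-substitute for 1:
1 = 1*3 − 1*2
  = −1*5 + 2*3
  = 2*33 − 13*5
  = −13*38 + 15*33
  = 15*185 − 73*38
  = −73*408 + 161*185
  = 161*2225 − 878*408
  = −878*2633 + 1039*2225
So 2225⁻¹ ≡ 1039 (mod 2633).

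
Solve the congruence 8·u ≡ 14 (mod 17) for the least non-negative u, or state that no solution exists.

gcd(8, 17) = 1, so a unique solution mod 17 exists.
8⁻¹ ≡ 15 (mod 17).
u ≡ 15·14 ≡ 6 (mod 17).

6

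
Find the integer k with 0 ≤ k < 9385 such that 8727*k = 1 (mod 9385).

9385 = 1·8727 + 658
8727 = 13·658 + 173
658 = 3·173 + 139
173 = 1·139 + 34
139 = 4·34 + 3
34 = 11·3 + 1
3 = 3·1 + 0
gcd(8727, 9385) = 1, so the inverse exists.
Bézout: 1 = −2825·9385 + 3038·8727.
So 8727⁻¹ ≡ 3038 (mod 9385).

3038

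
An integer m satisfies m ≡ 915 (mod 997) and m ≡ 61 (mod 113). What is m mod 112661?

997⁻¹ mod 113: 997·96 ≡ 1 (mod 113), so 997⁻¹ ≡ 96.
m = 915 + 997·((61 − 915)·96 mod 113) = 915 + 997·54 = 54753.

54753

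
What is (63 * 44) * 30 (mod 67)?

13

63 * 44 = 2772 ≡ 25 (mod 67)
25 * 30 = 750 ≡ 13 (mod 67)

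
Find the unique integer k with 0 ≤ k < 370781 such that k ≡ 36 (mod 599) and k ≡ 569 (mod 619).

599⁻¹ mod 619: 599×588 ≡ 1 (mod 619), so 599⁻¹ ≡ 588.
k = 36 + 599×((569 − 36)×588 mod 619) = 36 + 599×190 = 113846.

113846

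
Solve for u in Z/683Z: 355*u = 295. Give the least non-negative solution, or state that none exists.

gcd(355, 683) = 1, so a unique solution mod 683 exists.
355⁻¹ ≡ 506 (mod 683).
u ≡ 506*295 ≡ 376 (mod 683).

376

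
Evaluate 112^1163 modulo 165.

118

1163 in binary is 10010001011, i.e. 1163 = 1024 + 128 + 8 + 2 + 1.
112^1 ≡ 112 (mod 165)
112^2 ≡ 112^2 = 12544 ≡ 4 (mod 165)
112^4 ≡ 4^2 = 16 (mod 165)
112^8 ≡ 16^2 = 256 ≡ 91 (mod 165)
112^16 ≡ 91^2 = 8281 ≡ 31 (mod 165)
112^32 ≡ 31^2 = 961 ≡ 136 (mod 165)
112^64 ≡ 136^2 = 18496 ≡ 16 (mod 165)
112^128 ≡ 16^2 = 256 ≡ 91 (mod 165)
112^256 ≡ 91^2 = 8281 ≡ 31 (mod 165)
112^512 ≡ 31^2 = 961 ≡ 136 (mod 165)
112^1024 ≡ 136^2 = 18496 ≡ 16 (mod 165)
112^1163 = 112^1024 · 112^128 · 112^8 · 112^2 · 112^1 ≡ 16 · 91 · 91 · 4 · 112 (mod 165).
Accumulate the product:
16 · 91 = 1456 ≡ 136
136 · 91 = 12376 ≡ 1
1 · 4 = 4
4 · 112 = 448 ≡ 118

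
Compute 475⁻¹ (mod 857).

599

By the extended Euclidean algorithm:
857 = 1·475 + 382
475 = 1·382 + 93
382 = 4·93 + 10
93 = 9·10 + 3
10 = 3·3 + 1
3 = 3·1 + 0
gcd(475, 857) = 1, so the inverse exists.
Back-substitute for 1:
1 = 1·10 − 3·3
  = −3·93 + 28·10
  = 28·382 − 115·93
  = −115·475 + 143·382
  = 143·857 − 258·475
So 475⁻¹ ≡ −258 ≡ 599 (mod 857).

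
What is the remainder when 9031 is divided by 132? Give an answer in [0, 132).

9031 = 68×132 + 55, so 9031 ≡ 55 (mod 132).

55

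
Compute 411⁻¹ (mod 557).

103

557 = 1×411 + 146
411 = 2×146 + 119
146 = 1×119 + 27
119 = 4×27 + 11
27 = 2×11 + 5
11 = 2×5 + 1
5 = 5×1 + 0
gcd(411, 557) = 1, so the inverse exists.
Back-substitute for 1:
1 = 1×11 − 2×5
  = −2×27 + 5×11
  = 5×119 − 22×27
  = −22×146 + 27×119
  = 27×411 − 76×146
  = −76×557 + 103×411
So 411⁻¹ ≡ 103 (mod 557).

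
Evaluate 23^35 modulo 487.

341

35 in binary is 100011, i.e. 35 = 32 + 2 + 1.
23^1 ≡ 23 (mod 487)
23^2 ≡ 23^2 = 529 ≡ 42 (mod 487)
23^4 ≡ 42^2 = 1764 ≡ 303 (mod 487)
23^8 ≡ 303^2 = 91809 ≡ 253 (mod 487)
23^16 ≡ 253^2 = 64009 ≡ 212 (mod 487)
23^32 ≡ 212^2 = 44944 ≡ 140 (mod 487)
23^35 = 23^32 · 23^2 · 23^1 ≡ 140 · 42 · 23 (mod 487).
Accumulate the product:
140 · 42 = 5880 ≡ 36
36 · 23 = 828 ≡ 341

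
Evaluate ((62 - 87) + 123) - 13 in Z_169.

85

62 - 87 = -25 ≡ 144 (mod 169)
144 + 123 = 267 ≡ 98 (mod 169)
98 - 13 = 85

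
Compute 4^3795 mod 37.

3795 in binary is 111011010011, i.e. 3795 = 2048 + 1024 + 512 + 128 + 64 + 16 + 2 + 1.
4^1 ≡ 4 (mod 37)
4^2 ≡ 4^2 = 16 (mod 37)
4^4 ≡ 16^2 = 256 ≡ 34 (mod 37)
4^8 ≡ 34^2 = 1156 ≡ 9 (mod 37)
4^16 ≡ 9^2 = 81 ≡ 7 (mod 37)
4^32 ≡ 7^2 = 49 ≡ 12 (mod 37)
4^64 ≡ 12^2 = 144 ≡ 33 (mod 37)
4^128 ≡ 33^2 = 1089 ≡ 16 (mod 37)
4^256 ≡ 16^2 = 256 ≡ 34 (mod 37)
4^512 ≡ 34^2 = 1156 ≡ 9 (mod 37)
4^1024 ≡ 9^2 = 81 ≡ 7 (mod 37)
4^2048 ≡ 7^2 = 49 ≡ 12 (mod 37)
4^3795 = 4^2048 × 4^1024 × 4^512 × 4^128 × 4^64 × 4^16 × 4^2 × 4^1 ≡ 12 × 7 × 9 × 16 × 33 × 7 × 16 × 4 (mod 37).
Accumulate the product:
12 × 7 = 84 ≡ 10
10 × 9 = 90 ≡ 16
16 × 16 = 256 ≡ 34
34 × 33 = 1122 ≡ 12
12 × 7 = 84 ≡ 10
10 × 16 = 160 ≡ 12
12 × 4 = 48 ≡ 11

11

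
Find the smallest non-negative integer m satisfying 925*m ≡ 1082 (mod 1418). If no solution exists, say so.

156

gcd(925, 1418) = 1, so a unique solution mod 1418 exists.
925⁻¹ ≡ 1139 (mod 1418).
m ≡ 1139*1082 ≡ 156 (mod 1418).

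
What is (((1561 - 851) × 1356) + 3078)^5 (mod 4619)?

1561 - 851 = 710
710 × 1356 = 962760 ≡ 2008 (mod 4619)
2008 + 3078 = 5086 ≡ 467 (mod 4619)
(467)^5 ≡ 4248 (mod 4619)

4248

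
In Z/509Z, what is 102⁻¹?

Run the extended Euclidean algorithm:
509 = 4*102 + 101
102 = 1*101 + 1
101 = 101*1 + 0
gcd(102, 509) = 1, so the inverse exists.
Bézout: 1 = −1*509 + 5*102.
So 102⁻¹ ≡ 5 (mod 509).

5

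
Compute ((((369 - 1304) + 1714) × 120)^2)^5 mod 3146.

2564

369 - 1304 = -935 ≡ 2211 (mod 3146)
2211 + 1714 = 3925 ≡ 779 (mod 3146)
779 × 120 = 93480 ≡ 2246 (mod 3146)
(2246)^2 ≡ 1478 (mod 3146)
(1478)^5 ≡ 2564 (mod 3146)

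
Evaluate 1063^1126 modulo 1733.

1126 in binary is 10001100110, i.e. 1126 = 1024 + 64 + 32 + 4 + 2.
1063^1 ≡ 1063 (mod 1733)
1063^2 ≡ 1063^2 = 1129969 ≡ 53 (mod 1733)
1063^4 ≡ 53^2 = 2809 ≡ 1076 (mod 1733)
1063^8 ≡ 1076^2 = 1157776 ≡ 132 (mod 1733)
1063^16 ≡ 132^2 = 17424 ≡ 94 (mod 1733)
1063^32 ≡ 94^2 = 8836 ≡ 171 (mod 1733)
1063^64 ≡ 171^2 = 29241 ≡ 1513 (mod 1733)
1063^128 ≡ 1513^2 = 2289169 ≡ 1609 (mod 1733)
1063^256 ≡ 1609^2 = 2588881 ≡ 1512 (mod 1733)
1063^512 ≡ 1512^2 = 2286144 ≡ 317 (mod 1733)
1063^1024 ≡ 317^2 = 100489 ≡ 1708 (mod 1733)
1063^1126 = 1063^1024 · 1063^64 · 1063^32 · 1063^4 · 1063^2 ≡ 1708 · 1513 · 171 · 1076 · 53 (mod 1733).
Accumulate the product:
1708 · 1513 = 2584204 ≡ 301
301 · 171 = 51471 ≡ 1214
1214 · 1076 = 1306264 ≡ 1315
1315 · 53 = 69695 ≡ 375

375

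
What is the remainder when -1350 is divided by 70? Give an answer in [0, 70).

50

-1350 = -20*70 + 50, so -1350 ≡ 50 (mod 70).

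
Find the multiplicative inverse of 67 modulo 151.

151 = 2×67 + 17
67 = 3×17 + 16
17 = 1×16 + 1
16 = 16×1 + 0
gcd(67, 151) = 1, so the inverse exists.
Back-substitute for 1:
1 = 1×17 − 1×16
  = −1×67 + 4×17
  = 4×151 − 9×67
So 67⁻¹ ≡ −9 ≡ 142 (mod 151).

142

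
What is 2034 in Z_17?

11

2034 = 119*17 + 11, so 2034 ≡ 11 (mod 17).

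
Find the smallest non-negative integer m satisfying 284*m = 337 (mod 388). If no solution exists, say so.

no solution

gcd(284, 388) = 4, and 4 does not divide 337.
So the congruence has no solution.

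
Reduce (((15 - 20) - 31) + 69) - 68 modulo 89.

54

15 - 20 = -5 ≡ 84 (mod 89)
84 - 31 = 53
53 + 69 = 122 ≡ 33 (mod 89)
33 - 68 = -35 ≡ 54 (mod 89)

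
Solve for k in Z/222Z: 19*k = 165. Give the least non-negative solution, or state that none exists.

gcd(19, 222) = 1, so a unique solution mod 222 exists.
19⁻¹ ≡ 187 (mod 222).
k ≡ 187*165 ≡ 219 (mod 222).

219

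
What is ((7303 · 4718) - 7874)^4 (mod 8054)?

7303 · 4718 = 34455554 ≡ 542 (mod 8054)
542 - 7874 = -7332 ≡ 722 (mod 8054)
(722)^4 ≡ 1866 (mod 8054)

1866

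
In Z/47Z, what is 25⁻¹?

32

Apply the Euclidean algorithm and back-substitute:
47 = 1·25 + 22
25 = 1·22 + 3
22 = 7·3 + 1
3 = 3·1 + 0
gcd(25, 47) = 1, so the inverse exists.
Bézout: 1 = 8·47 − 15·25.
So 25⁻¹ ≡ −15 ≡ 32 (mod 47).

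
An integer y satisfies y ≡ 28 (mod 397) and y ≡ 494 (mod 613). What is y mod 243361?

199719

397⁻¹ mod 613: 397*105 ≡ 1 (mod 613), so 397⁻¹ ≡ 105.
y = 28 + 397*((494 − 28)*105 mod 613) = 28 + 397*503 = 199719.
Check: 199719 mod 397 = 28, 199719 mod 613 = 494. ✓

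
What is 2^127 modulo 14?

2

2^1 ≡ 2 (mod 14)
2^2 ≡ 2^2 = 4 (mod 14)
2^4 ≡ 4^2 = 16 ≡ 2 (mod 14)
2^8 ≡ 2^2 = 4 (mod 14)
2^16 ≡ 4^2 = 16 ≡ 2 (mod 14)
2^32 ≡ 2^2 = 4 (mod 14)
2^64 ≡ 4^2 = 16 ≡ 2 (mod 14)
2^127 = 2^64 * 2^32 * 2^16 * 2^8 * 2^4 * 2^2 * 2^1 ≡ 2 * 4 * 2 * 4 * 2 * 4 * 2 (mod 14).
Accumulate the product:
2 * 4 = 8
8 * 2 = 16 ≡ 2
2 * 4 = 8
8 * 2 = 16 ≡ 2
2 * 4 = 8
8 * 2 = 16 ≡ 2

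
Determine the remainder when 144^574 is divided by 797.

396

Using repeated squaring:
574 in binary is 1000111110, i.e. 574 = 512 + 32 + 16 + 8 + 4 + 2.
144^1 ≡ 144 (mod 797)
144^2 ≡ 144^2 = 20736 ≡ 14 (mod 797)
144^4 ≡ 14^2 = 196 (mod 797)
144^8 ≡ 196^2 = 38416 ≡ 160 (mod 797)
144^16 ≡ 160^2 = 25600 ≡ 96 (mod 797)
144^32 ≡ 96^2 = 9216 ≡ 449 (mod 797)
144^64 ≡ 449^2 = 201601 ≡ 757 (mod 797)
144^128 ≡ 757^2 = 573049 ≡ 6 (mod 797)
144^256 ≡ 6^2 = 36 (mod 797)
144^512 ≡ 36^2 = 1296 ≡ 499 (mod 797)
144^574 = 144^512 · 144^32 · 144^16 · 144^8 · 144^4 · 144^2 ≡ 499 · 449 · 96 · 160 · 196 · 14 (mod 797).
Accumulate the product:
499 · 449 = 224051 ≡ 94
94 · 96 = 9024 ≡ 257
257 · 160 = 41120 ≡ 473
473 · 196 = 92708 ≡ 256
256 · 14 = 3584 ≡ 396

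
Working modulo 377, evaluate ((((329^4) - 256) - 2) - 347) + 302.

330

(329)^4 ≡ 256 (mod 377)
256 - 256 = 0
0 - 2 = -2 ≡ 375 (mod 377)
375 - 347 = 28
28 + 302 = 330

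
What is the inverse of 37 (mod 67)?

29

Run the extended Euclidean algorithm:
67 = 1*37 + 30
37 = 1*30 + 7
30 = 4*7 + 2
7 = 3*2 + 1
2 = 2*1 + 0
gcd(37, 67) = 1, so the inverse exists.
Bézout: 1 = −16*67 + 29*37.
So 37⁻¹ ≡ 29 (mod 67).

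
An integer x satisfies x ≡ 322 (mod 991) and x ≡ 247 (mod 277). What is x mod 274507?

991⁻¹ mod 277: 991·116 ≡ 1 (mod 277), so 991⁻¹ ≡ 116.
x = 322 + 991·((247 − 322)·116 mod 277) = 322 + 991·164 = 162846.
Check: 162846 mod 991 = 322, 162846 mod 277 = 247. ✓

162846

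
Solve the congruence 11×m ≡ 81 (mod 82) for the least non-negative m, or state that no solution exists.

gcd(11, 82) = 1, so a unique solution mod 82 exists.
11⁻¹ ≡ 15 (mod 82).
m ≡ 15×81 ≡ 67 (mod 82).

67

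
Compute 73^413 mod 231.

145

73^1 ≡ 73 (mod 231)
73^2 ≡ 73^2 = 5329 ≡ 16 (mod 231)
73^4 ≡ 16^2 = 256 ≡ 25 (mod 231)
73^8 ≡ 25^2 = 625 ≡ 163 (mod 231)
73^16 ≡ 163^2 = 26569 ≡ 4 (mod 231)
73^32 ≡ 4^2 = 16 (mod 231)
73^64 ≡ 16^2 = 256 ≡ 25 (mod 231)
73^128 ≡ 25^2 = 625 ≡ 163 (mod 231)
73^256 ≡ 163^2 = 26569 ≡ 4 (mod 231)
73^413 = 73^256 × 73^128 × 73^16 × 73^8 × 73^4 × 73^1 ≡ 4 × 163 × 4 × 163 × 25 × 73 (mod 231).
Accumulate the product:
4 × 163 = 652 ≡ 190
190 × 4 = 760 ≡ 67
67 × 163 = 10921 ≡ 64
64 × 25 = 1600 ≡ 214
214 × 73 = 15622 ≡ 145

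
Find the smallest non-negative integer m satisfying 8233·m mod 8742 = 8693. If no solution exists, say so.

5393

gcd(8233, 8742) = 1, so a unique solution mod 8742 exists.
8233⁻¹ ≡ 5599 (mod 8742).
m ≡ 5599·8693 ≡ 5393 (mod 8742).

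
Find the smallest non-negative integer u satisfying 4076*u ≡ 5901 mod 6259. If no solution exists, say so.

gcd(4076, 6259) = 1, so a unique solution mod 6259 exists.
4076⁻¹ ≡ 2741 (mod 6259).
u ≡ 2741*5901 ≡ 1385 (mod 6259).

1385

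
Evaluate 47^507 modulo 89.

47^1 ≡ 47 (mod 89)
47^2 ≡ 47^2 = 2209 ≡ 73 (mod 89)
47^4 ≡ 73^2 = 5329 ≡ 78 (mod 89)
47^8 ≡ 78^2 = 6084 ≡ 32 (mod 89)
47^16 ≡ 32^2 = 1024 ≡ 45 (mod 89)
47^32 ≡ 45^2 = 2025 ≡ 67 (mod 89)
47^64 ≡ 67^2 = 4489 ≡ 39 (mod 89)
47^128 ≡ 39^2 = 1521 ≡ 8 (mod 89)
47^256 ≡ 8^2 = 64 (mod 89)
47^507 = 47^256 · 47^128 · 47^64 · 47^32 · 47^16 · 47^8 · 47^2 · 47^1 ≡ 64 · 8 · 39 · 67 · 45 · 32 · 73 · 47 (mod 89).
Accumulate the product:
64 · 8 = 512 ≡ 67
67 · 39 = 2613 ≡ 32
32 · 67 = 2144 ≡ 8
8 · 45 = 360 ≡ 4
4 · 32 = 128 ≡ 39
39 · 73 = 2847 ≡ 88
88 · 47 = 4136 ≡ 42

42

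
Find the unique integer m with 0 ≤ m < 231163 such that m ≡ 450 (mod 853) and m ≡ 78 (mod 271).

853⁻¹ mod 271: 853*61 ≡ 1 (mod 271), so 853⁻¹ ≡ 61.
m = 450 + 853*((78 − 450)*61 mod 271) = 450 + 853*72 = 61866.

61866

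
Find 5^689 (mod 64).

5^1 ≡ 5 (mod 64)
5^2 ≡ 5^2 = 25 (mod 64)
5^4 ≡ 25^2 = 625 ≡ 49 (mod 64)
5^8 ≡ 49^2 = 2401 ≡ 33 (mod 64)
5^16 ≡ 33^2 = 1089 ≡ 1 (mod 64)
5^32 ≡ 1^2 = 1 (mod 64)
5^64 ≡ 1^2 = 1 (mod 64)
5^128 ≡ 1^2 = 1 (mod 64)
5^256 ≡ 1^2 = 1 (mod 64)
5^512 ≡ 1^2 = 1 (mod 64)
5^689 = 5^512 · 5^128 · 5^32 · 5^16 · 5^1 ≡ 1 · 1 · 1 · 1 · 5 (mod 64).
Accumulate the product:
1 · 1 = 1
1 · 1 = 1
1 · 1 = 1
1 · 5 = 5

5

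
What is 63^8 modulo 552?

Compute successive squares:
63^1 ≡ 63 (mod 552)
63^2 ≡ 63^2 = 3969 ≡ 105 (mod 552)
63^4 ≡ 105^2 = 11025 ≡ 537 (mod 552)
63^8 ≡ 537^2 = 288369 ≡ 225 (mod 552)
So 63^8 ≡ 225 (mod 552).

225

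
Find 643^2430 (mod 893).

628

643^1 ≡ 643 (mod 893)
643^2 ≡ 643^2 = 413449 ≡ 883 (mod 893)
643^4 ≡ 883^2 = 779689 ≡ 100 (mod 893)
643^8 ≡ 100^2 = 10000 ≡ 177 (mod 893)
643^16 ≡ 177^2 = 31329 ≡ 74 (mod 893)
643^32 ≡ 74^2 = 5476 ≡ 118 (mod 893)
643^64 ≡ 118^2 = 13924 ≡ 529 (mod 893)
643^128 ≡ 529^2 = 279841 ≡ 332 (mod 893)
643^256 ≡ 332^2 = 110224 ≡ 385 (mod 893)
643^512 ≡ 385^2 = 148225 ≡ 880 (mod 893)
643^1024 ≡ 880^2 = 774400 ≡ 169 (mod 893)
643^2048 ≡ 169^2 = 28561 ≡ 878 (mod 893)
643^2430 = 643^2048 * 643^256 * 643^64 * 643^32 * 643^16 * 643^8 * 643^4 * 643^2 ≡ 878 * 385 * 529 * 118 * 74 * 177 * 100 * 883 (mod 893).
Accumulate the product:
878 * 385 = 338030 ≡ 476
476 * 529 = 251804 ≡ 871
871 * 118 = 102778 ≡ 83
83 * 74 = 6142 ≡ 784
784 * 177 = 138768 ≡ 353
353 * 100 = 35300 ≡ 473
473 * 883 = 417659 ≡ 628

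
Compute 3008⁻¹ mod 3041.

3041 = 1·3008 + 33
3008 = 91·33 + 5
33 = 6·5 + 3
5 = 1·3 + 2
3 = 1·2 + 1
2 = 2·1 + 0
gcd(3008, 3041) = 1, so the inverse exists.
Bézout: 1 = 1185·3041 − 1198·3008.
So 3008⁻¹ ≡ −1198 ≡ 1843 (mod 3041).

1843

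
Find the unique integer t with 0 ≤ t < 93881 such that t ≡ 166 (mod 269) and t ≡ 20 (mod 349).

269⁻¹ mod 349: 269·301 ≡ 1 (mod 349), so 269⁻¹ ≡ 301.
t = 166 + 269·((20 − 166)·301 mod 349) = 166 + 269·28 = 7698.

7698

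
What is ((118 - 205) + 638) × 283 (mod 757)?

748

118 - 205 = -87 ≡ 670 (mod 757)
670 + 638 = 1308 ≡ 551 (mod 757)
551 × 283 = 155933 ≡ 748 (mod 757)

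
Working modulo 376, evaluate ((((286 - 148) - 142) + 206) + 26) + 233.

286 - 148 = 138
138 - 142 = -4 ≡ 372 (mod 376)
372 + 206 = 578 ≡ 202 (mod 376)
202 + 26 = 228
228 + 233 = 461 ≡ 85 (mod 376)

85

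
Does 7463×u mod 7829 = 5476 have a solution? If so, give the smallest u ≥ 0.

6060

gcd(7463, 7829) = 1, so a unique solution mod 7829 exists.
7463⁻¹ ≡ 4599 (mod 7829).
u ≡ 4599×5476 ≡ 6060 (mod 7829).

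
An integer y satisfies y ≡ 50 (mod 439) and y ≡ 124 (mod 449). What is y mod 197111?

439⁻¹ mod 449: 439×404 ≡ 1 (mod 449), so 439⁻¹ ≡ 404.
y = 50 + 439×((124 − 50)×404 mod 449) = 50 + 439×262 = 115068.

115068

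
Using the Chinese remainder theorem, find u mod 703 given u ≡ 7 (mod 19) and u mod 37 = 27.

64

19⁻¹ mod 37: 19*2 ≡ 1 (mod 37), so 19⁻¹ ≡ 2.
u = 7 + 19*((27 − 7)*2 mod 37) = 7 + 19*3 = 64.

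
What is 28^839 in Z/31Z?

By square-and-multiply:
839 in binary is 1101000111, i.e. 839 = 512 + 256 + 64 + 4 + 2 + 1.
28^1 ≡ 28 (mod 31)
28^2 ≡ 28^2 = 784 ≡ 9 (mod 31)
28^4 ≡ 9^2 = 81 ≡ 19 (mod 31)
28^8 ≡ 19^2 = 361 ≡ 20 (mod 31)
28^16 ≡ 20^2 = 400 ≡ 28 (mod 31)
28^32 ≡ 28^2 = 784 ≡ 9 (mod 31)
28^64 ≡ 9^2 = 81 ≡ 19 (mod 31)
28^128 ≡ 19^2 = 361 ≡ 20 (mod 31)
28^256 ≡ 20^2 = 400 ≡ 28 (mod 31)
28^512 ≡ 28^2 = 784 ≡ 9 (mod 31)
28^839 = 28^512 · 28^256 · 28^64 · 28^4 · 28^2 · 28^1 ≡ 9 · 28 · 19 · 19 · 9 · 28 (mod 31).
Accumulate the product:
9 · 28 = 252 ≡ 4
4 · 19 = 76 ≡ 14
14 · 19 = 266 ≡ 18
18 · 9 = 162 ≡ 7
7 · 28 = 196 ≡ 10

10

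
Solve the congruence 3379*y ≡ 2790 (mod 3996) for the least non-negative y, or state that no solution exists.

gcd(3379, 3996) = 1, so a unique solution mod 3996 exists.
3379⁻¹ ≡ 3031 (mod 3996).
y ≡ 3031*2790 ≡ 954 (mod 3996).

954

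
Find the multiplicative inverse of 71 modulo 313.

Apply the Euclidean algorithm and back-substitute:
313 = 4·71 + 29
71 = 2·29 + 13
29 = 2·13 + 3
13 = 4·3 + 1
3 = 3·1 + 0
gcd(71, 313) = 1, so the inverse exists.
Bézout: 1 = −22·313 + 97·71.
So 71⁻¹ ≡ 97 (mod 313).

97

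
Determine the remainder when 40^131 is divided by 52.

Using repeated squaring:
131 in binary is 10000011, i.e. 131 = 128 + 2 + 1.
40^1 ≡ 40 (mod 52)
40^2 ≡ 40^2 = 1600 ≡ 40 (mod 52)
40^4 ≡ 40^2 = 1600 ≡ 40 (mod 52)
40^8 ≡ 40^2 = 1600 ≡ 40 (mod 52)
40^16 ≡ 40^2 = 1600 ≡ 40 (mod 52)
40^32 ≡ 40^2 = 1600 ≡ 40 (mod 52)
40^64 ≡ 40^2 = 1600 ≡ 40 (mod 52)
40^128 ≡ 40^2 = 1600 ≡ 40 (mod 52)
40^131 = 40^128 * 40^2 * 40^1 ≡ 40 * 40 * 40 (mod 52).
Accumulate the product:
40 * 40 = 1600 ≡ 40
40 * 40 = 1600 ≡ 40

40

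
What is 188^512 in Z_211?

107

Compute successive squares:
188^1 ≡ 188 (mod 211)
188^2 ≡ 188^2 = 35344 ≡ 107 (mod 211)
188^4 ≡ 107^2 = 11449 ≡ 55 (mod 211)
188^8 ≡ 55^2 = 3025 ≡ 71 (mod 211)
188^16 ≡ 71^2 = 5041 ≡ 188 (mod 211)
188^32 ≡ 188^2 = 35344 ≡ 107 (mod 211)
188^64 ≡ 107^2 = 11449 ≡ 55 (mod 211)
188^128 ≡ 55^2 = 3025 ≡ 71 (mod 211)
188^256 ≡ 71^2 = 5041 ≡ 188 (mod 211)
188^512 ≡ 188^2 = 35344 ≡ 107 (mod 211)
So 188^512 ≡ 107 (mod 211).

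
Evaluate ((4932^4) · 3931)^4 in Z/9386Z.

(4932)^4 ≡ 5084 (mod 9386)
5084 · 3931 = 19985204 ≡ 2410 (mod 9386)
(2410)^4 ≡ 3368 (mod 9386)

3368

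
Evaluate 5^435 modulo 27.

17

435 in binary is 110110011, i.e. 435 = 256 + 128 + 32 + 16 + 2 + 1.
5^1 ≡ 5 (mod 27)
5^2 ≡ 5^2 = 25 (mod 27)
5^4 ≡ 25^2 = 625 ≡ 4 (mod 27)
5^8 ≡ 4^2 = 16 (mod 27)
5^16 ≡ 16^2 = 256 ≡ 13 (mod 27)
5^32 ≡ 13^2 = 169 ≡ 7 (mod 27)
5^64 ≡ 7^2 = 49 ≡ 22 (mod 27)
5^128 ≡ 22^2 = 484 ≡ 25 (mod 27)
5^256 ≡ 25^2 = 625 ≡ 4 (mod 27)
5^435 = 5^256 × 5^128 × 5^32 × 5^16 × 5^2 × 5^1 ≡ 4 × 25 × 7 × 13 × 25 × 5 (mod 27).
Accumulate the product:
4 × 25 = 100 ≡ 19
19 × 7 = 133 ≡ 25
25 × 13 = 325 ≡ 1
1 × 25 = 25
25 × 5 = 125 ≡ 17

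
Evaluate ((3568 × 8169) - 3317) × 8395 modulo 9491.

8659

3568 × 8169 = 29146992 ≡ 131 (mod 9491)
131 - 3317 = -3186 ≡ 6305 (mod 9491)
6305 × 8395 = 52930475 ≡ 8659 (mod 9491)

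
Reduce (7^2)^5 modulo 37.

(7)^2 ≡ 12 (mod 37)
(12)^5 ≡ 7 (mod 37)

7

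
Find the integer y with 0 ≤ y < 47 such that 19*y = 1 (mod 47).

By the extended Euclidean algorithm:
47 = 2*19 + 9
19 = 2*9 + 1
9 = 9*1 + 0
gcd(19, 47) = 1, so the inverse exists.
Back-substitute for 1:
1 = 1*19 − 2*9
  = −2*47 + 5*19
So 19⁻¹ ≡ 5 (mod 47).

5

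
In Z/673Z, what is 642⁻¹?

521

Run the extended Euclidean algorithm:
673 = 1*642 + 31
642 = 20*31 + 22
31 = 1*22 + 9
22 = 2*9 + 4
9 = 2*4 + 1
4 = 4*1 + 0
gcd(642, 673) = 1, so the inverse exists.
Back-substitute for 1:
1 = 1*9 − 2*4
  = −2*22 + 5*9
  = 5*31 − 7*22
  = −7*642 + 145*31
  = 145*673 − 152*642
So 642⁻¹ ≡ −152 ≡ 521 (mod 673).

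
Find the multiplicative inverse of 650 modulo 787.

787 = 1·650 + 137
650 = 4·137 + 102
137 = 1·102 + 35
102 = 2·35 + 32
35 = 1·32 + 3
32 = 10·3 + 2
3 = 1·2 + 1
2 = 2·1 + 0
gcd(650, 787) = 1, so the inverse exists.
Back-substitute for 1:
1 = 1·3 − 1·2
  = −1·32 + 11·3
  = 11·35 − 12·32
  = −12·102 + 35·35
  = 35·137 − 47·102
  = −47·650 + 223·137
  = 223·787 − 270·650
So 650⁻¹ ≡ −270 ≡ 517 (mod 787).

517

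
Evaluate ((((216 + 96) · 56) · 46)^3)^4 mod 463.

346

216 + 96 = 312
312 · 56 = 17472 ≡ 341 (mod 463)
341 · 46 = 15686 ≡ 407 (mod 463)
(407)^3 ≡ 324 (mod 463)
(324)^4 ≡ 346 (mod 463)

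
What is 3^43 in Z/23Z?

8

By square-and-multiply:
3^1 ≡ 3 (mod 23)
3^2 ≡ 3^2 = 9 (mod 23)
3^4 ≡ 9^2 = 81 ≡ 12 (mod 23)
3^8 ≡ 12^2 = 144 ≡ 6 (mod 23)
3^16 ≡ 6^2 = 36 ≡ 13 (mod 23)
3^32 ≡ 13^2 = 169 ≡ 8 (mod 23)
3^43 = 3^32 × 3^8 × 3^2 × 3^1 ≡ 8 × 6 × 9 × 3 (mod 23).
Accumulate the product:
8 × 6 = 48 ≡ 2
2 × 9 = 18
18 × 3 = 54 ≡ 8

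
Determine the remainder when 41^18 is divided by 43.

16

Compute successive squares:
18 in binary is 10010, i.e. 18 = 16 + 2.
41^1 ≡ 41 (mod 43)
41^2 ≡ 41^2 = 1681 ≡ 4 (mod 43)
41^4 ≡ 4^2 = 16 (mod 43)
41^8 ≡ 16^2 = 256 ≡ 41 (mod 43)
41^16 ≡ 41^2 = 1681 ≡ 4 (mod 43)
41^18 = 41^16 · 41^2 ≡ 4 · 4 (mod 43).
4 · 4 = 16 ≡ 16 (mod 43).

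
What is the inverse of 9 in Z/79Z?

44

Apply the Euclidean algorithm and back-substitute:
79 = 8·9 + 7
9 = 1·7 + 2
7 = 3·2 + 1
2 = 2·1 + 0
gcd(9, 79) = 1, so the inverse exists.
Back-substitute for 1:
1 = 1·7 − 3·2
  = −3·9 + 4·7
  = 4·79 − 35·9
So 9⁻¹ ≡ −35 ≡ 44 (mod 79).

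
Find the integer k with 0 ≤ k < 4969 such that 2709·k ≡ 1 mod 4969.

Run the extended Euclidean algorithm:
4969 = 1*2709 + 2260
2709 = 1*2260 + 449
2260 = 5*449 + 15
449 = 29*15 + 14
15 = 1*14 + 1
14 = 14*1 + 0
gcd(2709, 4969) = 1, so the inverse exists.
Back-substitute for 1:
1 = 1*15 − 1*14
  = −1*449 + 30*15
  = 30*2260 − 151*449
  = −151*2709 + 181*2260
  = 181*4969 − 332*2709
So 2709⁻¹ ≡ −332 ≡ 4637 (mod 4969).

4637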